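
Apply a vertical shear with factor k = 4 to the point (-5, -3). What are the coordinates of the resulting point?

Shear matrix for vertical shear with factor k = 4:
[[1, 0], [4, 1]]
Result: (-5, -3) → (-5, -23)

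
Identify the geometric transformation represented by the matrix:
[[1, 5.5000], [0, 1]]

This matrix represents: horizontal shear with factor 5.5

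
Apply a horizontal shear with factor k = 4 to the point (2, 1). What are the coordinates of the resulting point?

Shear matrix for horizontal shear with factor k = 4:
[[1, 4], [0, 1]]
Result: (2, 1) → (6, 1)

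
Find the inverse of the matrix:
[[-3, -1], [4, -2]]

For [[a,b],[c,d]], inverse = (1/det)·[[d,-b],[-c,a]]
det = (-3)(-2) - (-1)(4) = 6 - -4 = 10
Inverse = (1/10)·[[-2, 1], [-4, -3]]
= [[-1/5, 1/10], [-2/5, -3/10]]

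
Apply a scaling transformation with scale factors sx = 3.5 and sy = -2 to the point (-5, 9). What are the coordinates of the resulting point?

Scaling matrix:
[[3.50, 0], [0, -2]]
Result: (-5 × 3.5, 9 × -2) = (-17.5, -18)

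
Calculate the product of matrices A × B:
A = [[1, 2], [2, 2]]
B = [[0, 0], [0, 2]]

Matrix multiplication:
C[0][0] = 1×0 + 2×0 = 0
C[0][1] = 1×0 + 2×2 = 4
C[1][0] = 2×0 + 2×0 = 0
C[1][1] = 2×0 + 2×2 = 4
Result: [[0, 4], [0, 4]]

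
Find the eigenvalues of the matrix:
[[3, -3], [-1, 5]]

Characteristic equation: det(A - λI) = 0
λ² - (trace)λ + (det) = 0
trace = 3 + 5 = 8, det = (3)(5) - (-3)(-1) = 12
λ² - (8)λ + (12) = 0
λ = (8 ± √((8)² - 4·(12))) / 2 = (8 ± √16) / 2
Solving: λ = 2, 6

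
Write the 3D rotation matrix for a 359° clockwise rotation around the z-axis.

Rotation matrix for clockwise 359° around z-axis:
A clockwise rotation by 359° is a counterclockwise rotation by -359°.
cos(-359°) = 0.9998, sin(-359°) = 0.0175
Result: [[0.9998, -0.0175, 0], [0.0175, 0.9998, 0], [0, 0, 1]]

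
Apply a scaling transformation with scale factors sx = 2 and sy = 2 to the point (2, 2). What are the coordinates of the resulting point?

Scaling matrix:
[[2, 0], [0, 2]]
Result: (2 × 2, 2 × 2) = (4, 4)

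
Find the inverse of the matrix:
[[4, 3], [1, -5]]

For [[a,b],[c,d]], inverse = (1/det)·[[d,-b],[-c,a]]
det = (4)(-5) - (3)(1) = -20 - 3 = -23
Inverse = (1/-23)·[[-5, -3], [-1, 4]]
= [[5/23, 3/23], [1/23, -4/23]]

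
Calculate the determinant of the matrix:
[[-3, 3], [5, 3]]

For a 2×2 matrix [[a, b], [c, d]], det = ad - bc
det = (-3)(3) - (3)(5) = -9 - 15 = -24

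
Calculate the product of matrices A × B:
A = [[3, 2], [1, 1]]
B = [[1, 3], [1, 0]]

Matrix multiplication:
C[0][0] = 3×1 + 2×1 = 5
C[0][1] = 3×3 + 2×0 = 9
C[1][0] = 1×1 + 1×1 = 2
C[1][1] = 1×3 + 1×0 = 3
Result: [[5, 9], [2, 3]]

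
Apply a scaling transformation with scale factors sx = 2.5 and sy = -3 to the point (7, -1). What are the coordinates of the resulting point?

Scaling matrix:
[[2.50, 0], [0, -3]]
Result: (7 × 2.5, -1 × -3) = (17.5, 3)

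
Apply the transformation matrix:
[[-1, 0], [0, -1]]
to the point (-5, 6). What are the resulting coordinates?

Matrix multiplication:
[[-1, 0], [0, -1]] × [-5, 6]ᵀ
= [(-1)(-5) + (0)(6), (0)(-5) + (-1)(6)]ᵀ
= [5, -6]ᵀ
Result: (5, -6)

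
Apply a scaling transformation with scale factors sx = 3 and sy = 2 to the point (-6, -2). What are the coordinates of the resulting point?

Scaling matrix:
[[3, 0], [0, 2]]
Result: (-6 × 3, -2 × 2) = (-18, -4)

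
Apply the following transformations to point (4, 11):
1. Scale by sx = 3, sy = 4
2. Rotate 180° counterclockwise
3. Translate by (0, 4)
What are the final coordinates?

Step 1: Scale → (12, 44)
Step 2: Rotate 180° → (-12, -44)
Step 3: Translate → (-12, -40)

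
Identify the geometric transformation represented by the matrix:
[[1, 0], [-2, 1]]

This matrix represents: vertical shear with factor -2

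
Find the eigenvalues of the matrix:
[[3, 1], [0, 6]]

Characteristic equation: det(A - λI) = 0
λ² - (trace)λ + (det) = 0
trace = 3 + 6 = 9, det = (3)(6) - (1)(0) = 18
λ² - (9)λ + (18) = 0
λ = (9 ± √((9)² - 4·(18))) / 2 = (9 ± √9) / 2
Solving: λ = 3, 6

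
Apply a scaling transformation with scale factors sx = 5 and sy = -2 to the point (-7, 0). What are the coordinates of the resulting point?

Scaling matrix:
[[5, 0], [0, -2]]
Result: (-7 × 5, 0 × -2) = (-35, 0)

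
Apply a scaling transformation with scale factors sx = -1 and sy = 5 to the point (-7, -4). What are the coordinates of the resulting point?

Scaling matrix:
[[-1, 0], [0, 5]]
Result: (-7 × -1, -4 × 5) = (7, -20)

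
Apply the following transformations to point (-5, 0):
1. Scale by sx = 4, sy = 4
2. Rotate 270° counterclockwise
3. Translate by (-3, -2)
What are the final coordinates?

Step 1: Scale → (-20, 0)
Step 2: Rotate 270° → (0, 20)
Step 3: Translate → (-3, 18)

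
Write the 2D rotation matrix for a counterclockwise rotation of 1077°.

Rotation matrix formula: [[cos θ, -sin θ], [sin θ, cos θ]]
For θ = 1077°:
cos(1077°) = 0.9986
sin(1077°) = -0.0523
Result: [[0.9986, 0.0523], [-0.0523, 0.9986]]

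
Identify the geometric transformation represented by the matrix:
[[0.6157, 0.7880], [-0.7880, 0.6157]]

This matrix represents: rotation by 308° counterclockwise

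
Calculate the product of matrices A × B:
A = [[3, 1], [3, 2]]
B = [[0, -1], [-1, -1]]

Matrix multiplication:
C[0][0] = 3×0 + 1×-1 = -1
C[0][1] = 3×-1 + 1×-1 = -4
C[1][0] = 3×0 + 2×-1 = -2
C[1][1] = 3×-1 + 2×-1 = -5
Result: [[-1, -4], [-2, -5]]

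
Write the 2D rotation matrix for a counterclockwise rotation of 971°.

Rotation matrix formula: [[cos θ, -sin θ], [sin θ, cos θ]]
For θ = 971°:
cos(971°) = -0.3256
sin(971°) = -0.9455
Result: [[-0.3256, 0.9455], [-0.9455, -0.3256]]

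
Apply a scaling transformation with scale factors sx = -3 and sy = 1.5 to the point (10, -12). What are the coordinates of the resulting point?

Scaling matrix:
[[-3, 0], [0, 1.50]]
Result: (10 × -3, -12 × 1.5) = (-30, -18)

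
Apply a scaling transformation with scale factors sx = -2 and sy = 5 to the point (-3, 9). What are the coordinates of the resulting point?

Scaling matrix:
[[-2, 0], [0, 5]]
Result: (-3 × -2, 9 × 5) = (6, 45)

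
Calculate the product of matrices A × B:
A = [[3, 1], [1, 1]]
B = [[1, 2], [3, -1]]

Matrix multiplication:
C[0][0] = 3×1 + 1×3 = 6
C[0][1] = 3×2 + 1×-1 = 5
C[1][0] = 1×1 + 1×3 = 4
C[1][1] = 1×2 + 1×-1 = 1
Result: [[6, 5], [4, 1]]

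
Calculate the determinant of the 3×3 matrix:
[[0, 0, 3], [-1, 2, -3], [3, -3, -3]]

Expansion along first row:
det = 0·det([[2,-3],[-3,-3]]) - 0·det([[-1,-3],[3,-3]]) + 3·det([[-1,2],[3,-3]])
    = 0·(2·-3 - -3·-3) - 0·(-1·-3 - -3·3) + 3·(-1·-3 - 2·3)
    = 0·-15 - 0·12 + 3·-3
    = 0 + 0 + -9 = -9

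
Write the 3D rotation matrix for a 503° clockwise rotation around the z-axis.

Rotation matrix for clockwise 503° around z-axis:
A clockwise rotation by 503° is a counterclockwise rotation by -503°.
cos(-503°) = -0.7986, sin(-503°) = -0.6018
Result: [[-0.7986, 0.6018, 0], [-0.6018, -0.7986, 0], [0, 0, 1]]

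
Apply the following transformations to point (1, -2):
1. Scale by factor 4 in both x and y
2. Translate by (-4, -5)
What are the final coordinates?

Step 1: Scale (1, -2) by 4 → (4, -8)
Step 2: Translate by (-4, -5) → (0, -13)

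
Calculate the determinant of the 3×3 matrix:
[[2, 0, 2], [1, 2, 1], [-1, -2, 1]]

Expansion along first row:
det = 2·det([[2,1],[-2,1]]) - 0·det([[1,1],[-1,1]]) + 2·det([[1,2],[-1,-2]])
    = 2·(2·1 - 1·-2) - 0·(1·1 - 1·-1) + 2·(1·-2 - 2·-1)
    = 2·4 - 0·2 + 2·0
    = 8 + 0 + 0 = 8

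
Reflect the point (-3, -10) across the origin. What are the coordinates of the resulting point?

Reflection across origin: (-3, -10) → (3, 10)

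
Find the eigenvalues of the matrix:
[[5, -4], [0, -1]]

Characteristic equation: det(A - λI) = 0
λ² - (trace)λ + (det) = 0
trace = 5 + -1 = 4, det = (5)(-1) - (-4)(0) = -5
λ² - (4)λ + (-5) = 0
λ = (4 ± √((4)² - 4·(-5))) / 2 = (4 ± √36) / 2
Solving: λ = -1, 5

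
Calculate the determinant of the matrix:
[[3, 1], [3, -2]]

For a 2×2 matrix [[a, b], [c, d]], det = ad - bc
det = (3)(-2) - (1)(3) = -6 - 3 = -9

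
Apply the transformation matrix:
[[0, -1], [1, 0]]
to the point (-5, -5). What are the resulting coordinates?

Matrix multiplication:
[[0, -1], [1, 0]] × [-5, -5]ᵀ
= [(0)(-5) + (-1)(-5), (1)(-5) + (0)(-5)]ᵀ
= [5, -5]ᵀ
Result: (5, -5)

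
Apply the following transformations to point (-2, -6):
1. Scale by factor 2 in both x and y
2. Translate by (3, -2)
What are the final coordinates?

Step 1: Scale (-2, -6) by 2 → (-4, -12)
Step 2: Translate by (3, -2) → (-1, -14)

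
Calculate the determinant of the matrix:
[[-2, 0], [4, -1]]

For a 2×2 matrix [[a, b], [c, d]], det = ad - bc
det = (-2)(-1) - (0)(4) = 2 - 0 = 2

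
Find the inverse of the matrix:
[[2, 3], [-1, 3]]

For [[a,b],[c,d]], inverse = (1/det)·[[d,-b],[-c,a]]
det = (2)(3) - (3)(-1) = 6 - -3 = 9
Inverse = (1/9)·[[3, -3], [1, 2]]
= [[1/3, -1/3], [1/9, 2/9]]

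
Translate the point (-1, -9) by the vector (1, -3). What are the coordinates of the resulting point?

Translation by (1, -3) (homogeneous matrix [[1, 0, 1], [0, 1, -3], [0, 0, 1]]):
x' = -1 + 1 = 0
y' = -9 + -3 = -12
Result: (0, -12)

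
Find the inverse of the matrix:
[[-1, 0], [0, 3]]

For [[a,b],[c,d]], inverse = (1/det)·[[d,-b],[-c,a]]
det = (-1)(3) - (0)(0) = -3 - 0 = -3
Inverse = (1/-3)·[[3, 0], [0, -1]]
= [[-1, 0], [0, 1/3]]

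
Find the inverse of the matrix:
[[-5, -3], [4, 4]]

For [[a,b],[c,d]], inverse = (1/det)·[[d,-b],[-c,a]]
det = (-5)(4) - (-3)(4) = -20 - -12 = -8
Inverse = (1/-8)·[[4, 3], [-4, -5]]
= [[-1/2, -3/8], [1/2, 5/8]]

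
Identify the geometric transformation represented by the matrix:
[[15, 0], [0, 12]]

This matrix represents: non-uniform scaling by sx = 15, sy = 12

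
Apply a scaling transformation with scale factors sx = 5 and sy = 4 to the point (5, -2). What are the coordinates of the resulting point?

Scaling matrix:
[[5, 0], [0, 4]]
Result: (5 × 5, -2 × 4) = (25, -8)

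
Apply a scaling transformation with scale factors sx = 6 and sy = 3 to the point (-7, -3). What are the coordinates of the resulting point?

Scaling matrix:
[[6, 0], [0, 3]]
Result: (-7 × 6, -3 × 3) = (-42, -9)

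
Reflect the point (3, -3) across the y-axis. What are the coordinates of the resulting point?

Reflection across y-axis: (3, -3) → (-3, -3)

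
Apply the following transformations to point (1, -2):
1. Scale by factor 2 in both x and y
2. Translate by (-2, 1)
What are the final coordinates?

Step 1: Scale (1, -2) by 2 → (2, -4)
Step 2: Translate by (-2, 1) → (0, -3)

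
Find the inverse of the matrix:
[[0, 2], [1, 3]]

For [[a,b],[c,d]], inverse = (1/det)·[[d,-b],[-c,a]]
det = (0)(3) - (2)(1) = 0 - 2 = -2
Inverse = (1/-2)·[[3, -2], [-1, 0]]
= [[-3/2, 1], [1/2, 0]]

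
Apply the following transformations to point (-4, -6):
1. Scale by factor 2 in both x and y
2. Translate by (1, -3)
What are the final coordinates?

Step 1: Scale (-4, -6) by 2 → (-8, -12)
Step 2: Translate by (1, -3) → (-7, -15)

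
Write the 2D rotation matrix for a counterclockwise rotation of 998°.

Rotation matrix formula: [[cos θ, -sin θ], [sin θ, cos θ]]
For θ = 998°:
cos(998°) = 0.1392
sin(998°) = -0.9903
Result: [[0.1392, 0.9903], [-0.9903, 0.1392]]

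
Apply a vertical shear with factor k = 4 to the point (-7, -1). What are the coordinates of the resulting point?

Shear matrix for vertical shear with factor k = 4:
[[1, 0], [4, 1]]
Result: (-7, -1) → (-7, -29)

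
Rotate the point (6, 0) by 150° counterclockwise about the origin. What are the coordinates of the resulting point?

Rotation matrix for 150°: [[cos 150°, -sin 150°], [sin 150°, cos 150°]] ≈ [[-0.866025, -0.500000], [0.500000, -0.866025]]
[[-0.866025, -0.500000], [0.500000, -0.866025]] × [6, 0]ᵀ ≈ [-5.1962, 3]ᵀ
Result: (-5.1962, 3)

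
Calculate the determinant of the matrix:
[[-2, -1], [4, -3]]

For a 2×2 matrix [[a, b], [c, d]], det = ad - bc
det = (-2)(-3) - (-1)(4) = 6 - -4 = 10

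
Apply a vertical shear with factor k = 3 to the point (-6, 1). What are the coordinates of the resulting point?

Shear matrix for vertical shear with factor k = 3:
[[1, 0], [3, 1]]
Result: (-6, 1) → (-6, -17)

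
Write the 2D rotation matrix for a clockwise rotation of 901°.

Rotation matrix formula: [[cos θ, -sin θ], [sin θ, cos θ]]
A clockwise rotation by 901° is equivalent to a counterclockwise rotation by -901°.
For θ = -901°:
cos(-901°) = -0.9998
sin(-901°) = 0.0175
Result: [[-0.9998, -0.0175], [0.0175, -0.9998]]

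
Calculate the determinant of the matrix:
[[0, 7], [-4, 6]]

For a 2×2 matrix [[a, b], [c, d]], det = ad - bc
det = (0)(6) - (7)(-4) = 0 - -28 = 28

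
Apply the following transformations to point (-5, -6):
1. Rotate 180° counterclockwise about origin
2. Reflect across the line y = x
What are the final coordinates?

Step 1: Rotate 180° → (5, 6)
Step 2: Reflect across line y = x → (6, 5)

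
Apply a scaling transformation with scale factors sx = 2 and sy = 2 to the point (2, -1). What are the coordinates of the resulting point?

Scaling matrix:
[[2, 0], [0, 2]]
Result: (2 × 2, -1 × 2) = (4, -2)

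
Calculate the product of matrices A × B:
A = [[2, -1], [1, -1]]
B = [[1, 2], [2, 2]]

Matrix multiplication:
C[0][0] = 2×1 + -1×2 = 0
C[0][1] = 2×2 + -1×2 = 2
C[1][0] = 1×1 + -1×2 = -1
C[1][1] = 1×2 + -1×2 = 0
Result: [[0, 2], [-1, 0]]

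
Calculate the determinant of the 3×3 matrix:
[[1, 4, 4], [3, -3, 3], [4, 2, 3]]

Expansion along first row:
det = 1·det([[-3,3],[2,3]]) - 4·det([[3,3],[4,3]]) + 4·det([[3,-3],[4,2]])
    = 1·(-3·3 - 3·2) - 4·(3·3 - 3·4) + 4·(3·2 - -3·4)
    = 1·-15 - 4·-3 + 4·18
    = -15 + 12 + 72 = 69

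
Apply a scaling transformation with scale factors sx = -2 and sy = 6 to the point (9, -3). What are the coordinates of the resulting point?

Scaling matrix:
[[-2, 0], [0, 6]]
Result: (9 × -2, -3 × 6) = (-18, -18)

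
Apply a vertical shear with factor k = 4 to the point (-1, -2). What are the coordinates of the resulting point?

Shear matrix for vertical shear with factor k = 4:
[[1, 0], [4, 1]]
Result: (-1, -2) → (-1, -6)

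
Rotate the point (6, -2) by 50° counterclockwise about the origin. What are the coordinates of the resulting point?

Rotation matrix for 50°: [[cos 50°, -sin 50°], [sin 50°, cos 50°]] ≈ [[0.642788, -0.766044], [0.766044, 0.642788]]
[[0.642788, -0.766044], [0.766044, 0.642788]] × [6, -2]ᵀ ≈ [5.3888, 3.3107]ᵀ
Result: (5.3888, 3.3107)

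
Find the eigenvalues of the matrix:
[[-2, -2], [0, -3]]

Characteristic equation: det(A - λI) = 0
λ² - (trace)λ + (det) = 0
trace = -2 + -3 = -5, det = (-2)(-3) - (-2)(0) = 6
λ² - (-5)λ + (6) = 0
λ = (-5 ± √((-5)² - 4·(6))) / 2 = (-5 ± √1) / 2
Solving: λ = -3, -2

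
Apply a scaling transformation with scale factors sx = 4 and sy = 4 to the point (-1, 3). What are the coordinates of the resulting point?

Scaling matrix:
[[4, 0], [0, 4]]
Result: (-1 × 4, 3 × 4) = (-4, 12)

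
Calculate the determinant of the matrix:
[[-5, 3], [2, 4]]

For a 2×2 matrix [[a, b], [c, d]], det = ad - bc
det = (-5)(4) - (3)(2) = -20 - 6 = -26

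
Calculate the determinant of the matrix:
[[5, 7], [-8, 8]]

For a 2×2 matrix [[a, b], [c, d]], det = ad - bc
det = (5)(8) - (7)(-8) = 40 - -56 = 96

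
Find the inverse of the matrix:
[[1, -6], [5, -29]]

For [[a,b],[c,d]], inverse = (1/det)·[[d,-b],[-c,a]]
det = (1)(-29) - (-6)(5) = -29 - -30 = 1
Inverse = [[-29, 6], [-5, 1]]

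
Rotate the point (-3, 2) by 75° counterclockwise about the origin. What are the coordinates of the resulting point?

Rotation matrix for 75°: [[cos 75°, -sin 75°], [sin 75°, cos 75°]] ≈ [[0.258819, -0.965926], [0.965926, 0.258819]]
[[0.258819, -0.965926], [0.965926, 0.258819]] × [-3, 2]ᵀ ≈ [-2.7083, -2.3801]ᵀ
Result: (-2.7083, -2.3801)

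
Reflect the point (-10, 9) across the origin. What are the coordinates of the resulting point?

Reflection across origin: (-10, 9) → (10, -9)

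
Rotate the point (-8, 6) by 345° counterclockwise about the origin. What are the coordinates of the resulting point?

Rotation matrix for 345°: [[cos 345°, -sin 345°], [sin 345°, cos 345°]] ≈ [[0.965926, 0.258819], [-0.258819, 0.965926]]
[[0.965926, 0.258819], [-0.258819, 0.965926]] × [-8, 6]ᵀ ≈ [-6.1745, 7.8661]ᵀ
Result: (-6.1745, 7.8661)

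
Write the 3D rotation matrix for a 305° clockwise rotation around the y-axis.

Rotation matrix for clockwise 305° around y-axis:
A clockwise rotation by 305° is a counterclockwise rotation by -305°.
cos(-305°) = 0.5736, sin(-305°) = 0.8192
Result: [[0.5736, 0, 0.8192], [0, 1, 0], [-0.8192, 0, 0.5736]]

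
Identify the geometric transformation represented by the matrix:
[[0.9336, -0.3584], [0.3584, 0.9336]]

This matrix represents: rotation by 21° counterclockwise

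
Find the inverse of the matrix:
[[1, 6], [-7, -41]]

For [[a,b],[c,d]], inverse = (1/det)·[[d,-b],[-c,a]]
det = (1)(-41) - (6)(-7) = -41 - -42 = 1
Inverse = [[-41, -6], [7, 1]]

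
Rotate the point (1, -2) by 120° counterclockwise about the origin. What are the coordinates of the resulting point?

Rotation matrix for 120°: [[cos 120°, -sin 120°], [sin 120°, cos 120°]] ≈ [[-0.500000, -0.866025], [0.866025, -0.500000]]
[[-0.500000, -0.866025], [0.866025, -0.500000]] × [1, -2]ᵀ ≈ [1.2321, 1.8660]ᵀ
Result: (1.2321, 1.8660)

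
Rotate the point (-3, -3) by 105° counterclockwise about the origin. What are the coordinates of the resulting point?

Rotation matrix for 105°: [[cos 105°, -sin 105°], [sin 105°, cos 105°]] ≈ [[-0.258819, -0.965926], [0.965926, -0.258819]]
[[-0.258819, -0.965926], [0.965926, -0.258819]] × [-3, -3]ᵀ ≈ [3.6742, -2.1213]ᵀ
Result: (3.6742, -2.1213)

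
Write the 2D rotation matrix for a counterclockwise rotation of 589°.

Rotation matrix formula: [[cos θ, -sin θ], [sin θ, cos θ]]
For θ = 589°:
cos(589°) = -0.6561
sin(589°) = -0.7547
Result: [[-0.6561, 0.7547], [-0.7547, -0.6561]]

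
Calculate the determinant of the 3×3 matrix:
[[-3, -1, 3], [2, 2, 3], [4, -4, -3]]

Expansion along first row:
det = -3·det([[2,3],[-4,-3]]) - -1·det([[2,3],[4,-3]]) + 3·det([[2,2],[4,-4]])
    = -3·(2·-3 - 3·-4) - -1·(2·-3 - 3·4) + 3·(2·-4 - 2·4)
    = -3·6 - -1·-18 + 3·-16
    = -18 + -18 + -48 = -84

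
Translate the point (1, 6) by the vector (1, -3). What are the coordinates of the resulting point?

Translation by (1, -3) (homogeneous matrix [[1, 0, 1], [0, 1, -3], [0, 0, 1]]):
x' = 1 + 1 = 2
y' = 6 + -3 = 3
Result: (2, 3)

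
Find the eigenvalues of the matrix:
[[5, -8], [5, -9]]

Characteristic equation: det(A - λI) = 0
λ² - (trace)λ + (det) = 0
trace = 5 + -9 = -4, det = (5)(-9) - (-8)(5) = -5
λ² - (-4)λ + (-5) = 0
λ = (-4 ± √((-4)² - 4·(-5))) / 2 = (-4 ± √36) / 2
Solving: λ = -5, 1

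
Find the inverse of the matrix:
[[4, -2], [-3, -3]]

For [[a,b],[c,d]], inverse = (1/det)·[[d,-b],[-c,a]]
det = (4)(-3) - (-2)(-3) = -12 - 6 = -18
Inverse = (1/-18)·[[-3, 2], [3, 4]]
= [[1/6, -1/9], [-1/6, -2/9]]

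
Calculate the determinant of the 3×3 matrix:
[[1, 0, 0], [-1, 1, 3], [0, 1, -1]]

Expansion along first row:
det = 1·det([[1,3],[1,-1]]) - 0·det([[-1,3],[0,-1]]) + 0·det([[-1,1],[0,1]])
    = 1·(1·-1 - 3·1) - 0·(-1·-1 - 3·0) + 0·(-1·1 - 1·0)
    = 1·-4 - 0·1 + 0·-1
    = -4 + 0 + 0 = -4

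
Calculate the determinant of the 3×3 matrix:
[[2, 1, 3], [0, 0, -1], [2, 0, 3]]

Expansion along first row:
det = 2·det([[0,-1],[0,3]]) - 1·det([[0,-1],[2,3]]) + 3·det([[0,0],[2,0]])
    = 2·(0·3 - -1·0) - 1·(0·3 - -1·2) + 3·(0·0 - 0·2)
    = 2·0 - 1·2 + 3·0
    = 0 + -2 + 0 = -2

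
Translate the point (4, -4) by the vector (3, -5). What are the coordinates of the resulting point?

Translation by (3, -5) (homogeneous matrix [[1, 0, 3], [0, 1, -5], [0, 0, 1]]):
x' = 4 + 3 = 7
y' = -4 + -5 = -9
Result: (7, -9)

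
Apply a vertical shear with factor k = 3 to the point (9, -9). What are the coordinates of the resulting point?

Shear matrix for vertical shear with factor k = 3:
[[1, 0], [3, 1]]
Result: (9, -9) → (9, 18)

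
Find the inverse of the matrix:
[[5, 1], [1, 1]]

For [[a,b],[c,d]], inverse = (1/det)·[[d,-b],[-c,a]]
det = (5)(1) - (1)(1) = 5 - 1 = 4
Inverse = (1/4)·[[1, -1], [-1, 5]]
= [[1/4, -1/4], [-1/4, 5/4]]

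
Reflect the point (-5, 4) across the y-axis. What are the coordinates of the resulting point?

Reflection across y-axis: (-5, 4) → (5, 4)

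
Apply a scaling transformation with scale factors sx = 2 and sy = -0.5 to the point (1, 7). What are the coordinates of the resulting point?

Scaling matrix:
[[2, 0], [0, -0.50]]
Result: (1 × 2, 7 × -0.5) = (2, -3.5)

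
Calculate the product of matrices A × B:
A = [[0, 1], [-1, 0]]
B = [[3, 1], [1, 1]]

Matrix multiplication:
C[0][0] = 0×3 + 1×1 = 1
C[0][1] = 0×1 + 1×1 = 1
C[1][0] = -1×3 + 0×1 = -3
C[1][1] = -1×1 + 0×1 = -1
Result: [[1, 1], [-3, -1]]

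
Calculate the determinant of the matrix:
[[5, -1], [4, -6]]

For a 2×2 matrix [[a, b], [c, d]], det = ad - bc
det = (5)(-6) - (-1)(4) = -30 - -4 = -26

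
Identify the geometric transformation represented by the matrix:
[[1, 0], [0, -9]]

This matrix represents: non-uniform scaling by sx = 1, sy = -9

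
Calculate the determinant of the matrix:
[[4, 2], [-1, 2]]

For a 2×2 matrix [[a, b], [c, d]], det = ad - bc
det = (4)(2) - (2)(-1) = 8 - -2 = 10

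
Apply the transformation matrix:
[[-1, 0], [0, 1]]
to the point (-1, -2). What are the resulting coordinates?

Matrix multiplication:
[[-1, 0], [0, 1]] × [-1, -2]ᵀ
= [(-1)(-1) + (0)(-2), (0)(-1) + (1)(-2)]ᵀ
= [1, -2]ᵀ
Result: (1, -2)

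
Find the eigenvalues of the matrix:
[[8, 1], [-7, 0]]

Characteristic equation: det(A - λI) = 0
λ² - (trace)λ + (det) = 0
trace = 8 + 0 = 8, det = (8)(0) - (1)(-7) = 7
λ² - (8)λ + (7) = 0
λ = (8 ± √((8)² - 4·(7))) / 2 = (8 ± √36) / 2
Solving: λ = 1, 7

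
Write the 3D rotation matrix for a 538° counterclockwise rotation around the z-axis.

Rotation matrix for counterclockwise 538° around z-axis:
cos(538°) = -0.9994, sin(538°) = 0.0349
Result: [[-0.9994, -0.0349, 0], [0.0349, -0.9994, 0], [0, 0, 1]]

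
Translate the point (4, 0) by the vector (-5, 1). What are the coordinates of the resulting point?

Translation by (-5, 1) (homogeneous matrix [[1, 0, -5], [0, 1, 1], [0, 0, 1]]):
x' = 4 + -5 = -1
y' = 0 + 1 = 1
Result: (-1, 1)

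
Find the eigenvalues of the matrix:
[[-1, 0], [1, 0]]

Characteristic equation: det(A - λI) = 0
λ² - (trace)λ + (det) = 0
trace = -1 + 0 = -1, det = (-1)(0) - (0)(1) = 0
λ² - (-1)λ + (0) = 0
λ = (-1 ± √((-1)² - 4·(0))) / 2 = (-1 ± √1) / 2
Solving: λ = -1, 0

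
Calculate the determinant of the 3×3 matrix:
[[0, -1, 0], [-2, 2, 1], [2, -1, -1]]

Expansion along first row:
det = 0·det([[2,1],[-1,-1]]) - -1·det([[-2,1],[2,-1]]) + 0·det([[-2,2],[2,-1]])
    = 0·(2·-1 - 1·-1) - -1·(-2·-1 - 1·2) + 0·(-2·-1 - 2·2)
    = 0·-1 - -1·0 + 0·-2
    = 0 + 0 + 0 = 0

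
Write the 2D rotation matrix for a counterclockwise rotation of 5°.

Rotation matrix formula: [[cos θ, -sin θ], [sin θ, cos θ]]
For θ = 5°:
cos(5°) = 0.9962
sin(5°) = 0.0872
Result: [[0.9962, -0.0872], [0.0872, 0.9962]]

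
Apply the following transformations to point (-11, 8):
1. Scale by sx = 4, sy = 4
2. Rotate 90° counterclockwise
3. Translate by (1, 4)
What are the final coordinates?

Step 1: Scale → (-44, 32)
Step 2: Rotate 90° → (-32, -44)
Step 3: Translate → (-31, -40)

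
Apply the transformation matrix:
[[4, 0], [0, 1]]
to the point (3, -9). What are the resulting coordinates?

Matrix multiplication:
[[4, 0], [0, 1]] × [3, -9]ᵀ
= [(4)(3) + (0)(-9), (0)(3) + (1)(-9)]ᵀ
= [12, -9]ᵀ
Result: (12, -9)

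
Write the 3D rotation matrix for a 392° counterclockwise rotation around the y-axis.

Rotation matrix for counterclockwise 392° around y-axis:
cos(392°) = 0.8480, sin(392°) = 0.5299
Result: [[0.8480, 0, 0.5299], [0, 1, 0], [-0.5299, 0, 0.8480]]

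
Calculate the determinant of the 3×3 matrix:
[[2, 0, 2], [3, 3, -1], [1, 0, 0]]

Expansion along first row:
det = 2·det([[3,-1],[0,0]]) - 0·det([[3,-1],[1,0]]) + 2·det([[3,3],[1,0]])
    = 2·(3·0 - -1·0) - 0·(3·0 - -1·1) + 2·(3·0 - 3·1)
    = 2·0 - 0·1 + 2·-3
    = 0 + 0 + -6 = -6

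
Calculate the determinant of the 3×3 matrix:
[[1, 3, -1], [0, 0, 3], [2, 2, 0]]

Expansion along first row:
det = 1·det([[0,3],[2,0]]) - 3·det([[0,3],[2,0]]) + -1·det([[0,0],[2,2]])
    = 1·(0·0 - 3·2) - 3·(0·0 - 3·2) + -1·(0·2 - 0·2)
    = 1·-6 - 3·-6 + -1·0
    = -6 + 18 + 0 = 12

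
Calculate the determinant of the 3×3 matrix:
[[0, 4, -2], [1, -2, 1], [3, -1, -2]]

Expansion along first row:
det = 0·det([[-2,1],[-1,-2]]) - 4·det([[1,1],[3,-2]]) + -2·det([[1,-2],[3,-1]])
    = 0·(-2·-2 - 1·-1) - 4·(1·-2 - 1·3) + -2·(1·-1 - -2·3)
    = 0·5 - 4·-5 + -2·5
    = 0 + 20 + -10 = 10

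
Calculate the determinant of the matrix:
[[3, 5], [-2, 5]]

For a 2×2 matrix [[a, b], [c, d]], det = ad - bc
det = (3)(5) - (5)(-2) = 15 - -10 = 25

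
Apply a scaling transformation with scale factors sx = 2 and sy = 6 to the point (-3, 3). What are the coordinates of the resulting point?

Scaling matrix:
[[2, 0], [0, 6]]
Result: (-3 × 2, 3 × 6) = (-6, 18)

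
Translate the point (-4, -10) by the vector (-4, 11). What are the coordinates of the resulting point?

Translation by (-4, 11) (homogeneous matrix [[1, 0, -4], [0, 1, 11], [0, 0, 1]]):
x' = -4 + -4 = -8
y' = -10 + 11 = 1
Result: (-8, 1)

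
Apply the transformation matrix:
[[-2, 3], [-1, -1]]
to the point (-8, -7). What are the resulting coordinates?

Matrix multiplication:
[[-2, 3], [-1, -1]] × [-8, -7]ᵀ
= [(-2)(-8) + (3)(-7), (-1)(-8) + (-1)(-7)]ᵀ
= [-5, 15]ᵀ
Result: (-5, 15)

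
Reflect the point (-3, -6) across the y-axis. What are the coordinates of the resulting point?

Reflection across y-axis: (-3, -6) → (3, -6)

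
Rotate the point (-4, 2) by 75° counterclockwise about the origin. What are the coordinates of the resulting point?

Rotation matrix for 75°: [[cos 75°, -sin 75°], [sin 75°, cos 75°]] ≈ [[0.258819, -0.965926], [0.965926, 0.258819]]
[[0.258819, -0.965926], [0.965926, 0.258819]] × [-4, 2]ᵀ ≈ [-2.9671, -3.3461]ᵀ
Result: (-2.9671, -3.3461)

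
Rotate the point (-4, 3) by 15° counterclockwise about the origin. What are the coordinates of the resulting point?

Rotation matrix for 15°: [[cos 15°, -sin 15°], [sin 15°, cos 15°]] ≈ [[0.965926, -0.258819], [0.258819, 0.965926]]
[[0.965926, -0.258819], [0.258819, 0.965926]] × [-4, 3]ᵀ ≈ [-4.6402, 1.8625]ᵀ
Result: (-4.6402, 1.8625)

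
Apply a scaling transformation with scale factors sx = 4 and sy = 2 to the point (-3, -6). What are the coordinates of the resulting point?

Scaling matrix:
[[4, 0], [0, 2]]
Result: (-3 × 4, -6 × 2) = (-12, -12)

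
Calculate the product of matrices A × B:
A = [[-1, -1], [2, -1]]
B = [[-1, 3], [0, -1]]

Matrix multiplication:
C[0][0] = -1×-1 + -1×0 = 1
C[0][1] = -1×3 + -1×-1 = -2
C[1][0] = 2×-1 + -1×0 = -2
C[1][1] = 2×3 + -1×-1 = 7
Result: [[1, -2], [-2, 7]]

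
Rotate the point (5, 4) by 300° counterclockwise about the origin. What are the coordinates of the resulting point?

Rotation matrix for 300°: [[cos 300°, -sin 300°], [sin 300°, cos 300°]] ≈ [[0.500000, 0.866025], [-0.866025, 0.500000]]
[[0.500000, 0.866025], [-0.866025, 0.500000]] × [5, 4]ᵀ ≈ [5.9641, -2.3301]ᵀ
Result: (5.9641, -2.3301)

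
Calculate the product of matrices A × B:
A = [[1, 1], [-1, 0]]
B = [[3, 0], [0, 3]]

Matrix multiplication:
C[0][0] = 1×3 + 1×0 = 3
C[0][1] = 1×0 + 1×3 = 3
C[1][0] = -1×3 + 0×0 = -3
C[1][1] = -1×0 + 0×3 = 0
Result: [[3, 3], [-3, 0]]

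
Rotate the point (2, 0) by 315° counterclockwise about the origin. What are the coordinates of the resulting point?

Rotation matrix for 315°: [[cos 315°, -sin 315°], [sin 315°, cos 315°]] ≈ [[0.707107, 0.707107], [-0.707107, 0.707107]]
[[0.707107, 0.707107], [-0.707107, 0.707107]] × [2, 0]ᵀ ≈ [1.4142, -1.4142]ᵀ
Result: (1.4142, -1.4142)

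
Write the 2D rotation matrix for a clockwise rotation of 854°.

Rotation matrix formula: [[cos θ, -sin θ], [sin θ, cos θ]]
A clockwise rotation by 854° is equivalent to a counterclockwise rotation by -854°.
For θ = -854°:
cos(-854°) = -0.6947
sin(-854°) = -0.7193
Result: [[-0.6947, 0.7193], [-0.7193, -0.6947]]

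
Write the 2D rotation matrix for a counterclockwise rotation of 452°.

Rotation matrix formula: [[cos θ, -sin θ], [sin θ, cos θ]]
For θ = 452°:
cos(452°) = -0.0349
sin(452°) = 0.9994
Result: [[-0.0349, -0.9994], [0.9994, -0.0349]]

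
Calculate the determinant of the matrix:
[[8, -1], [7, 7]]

For a 2×2 matrix [[a, b], [c, d]], det = ad - bc
det = (8)(7) - (-1)(7) = 56 - -7 = 63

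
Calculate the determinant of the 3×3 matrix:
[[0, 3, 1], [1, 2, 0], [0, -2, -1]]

Expansion along first row:
det = 0·det([[2,0],[-2,-1]]) - 3·det([[1,0],[0,-1]]) + 1·det([[1,2],[0,-2]])
    = 0·(2·-1 - 0·-2) - 3·(1·-1 - 0·0) + 1·(1·-2 - 2·0)
    = 0·-2 - 3·-1 + 1·-2
    = 0 + 3 + -2 = 1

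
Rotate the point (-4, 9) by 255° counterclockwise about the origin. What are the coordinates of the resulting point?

Rotation matrix for 255°: [[cos 255°, -sin 255°], [sin 255°, cos 255°]] ≈ [[-0.258819, 0.965926], [-0.965926, -0.258819]]
[[-0.258819, 0.965926], [-0.965926, -0.258819]] × [-4, 9]ᵀ ≈ [9.7286, 1.5343]ᵀ
Result: (9.7286, 1.5343)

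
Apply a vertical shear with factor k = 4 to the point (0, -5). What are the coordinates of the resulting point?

Shear matrix for vertical shear with factor k = 4:
[[1, 0], [4, 1]]
Result: (0, -5) → (0, -5)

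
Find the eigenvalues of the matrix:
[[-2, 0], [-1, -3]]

Characteristic equation: det(A - λI) = 0
λ² - (trace)λ + (det) = 0
trace = -2 + -3 = -5, det = (-2)(-3) - (0)(-1) = 6
λ² - (-5)λ + (6) = 0
λ = (-5 ± √((-5)² - 4·(6))) / 2 = (-5 ± √1) / 2
Solving: λ = -3, -2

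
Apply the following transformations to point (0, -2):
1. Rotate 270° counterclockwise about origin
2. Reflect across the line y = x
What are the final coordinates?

Step 1: Rotate 270° → (-2, 0)
Step 2: Reflect across line y = x → (0, -2)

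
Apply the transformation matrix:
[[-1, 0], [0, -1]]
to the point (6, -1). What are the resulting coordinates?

Matrix multiplication:
[[-1, 0], [0, -1]] × [6, -1]ᵀ
= [(-1)(6) + (0)(-1), (0)(6) + (-1)(-1)]ᵀ
= [-6, 1]ᵀ
Result: (-6, 1)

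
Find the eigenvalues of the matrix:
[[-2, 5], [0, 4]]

Characteristic equation: det(A - λI) = 0
λ² - (trace)λ + (det) = 0
trace = -2 + 4 = 2, det = (-2)(4) - (5)(0) = -8
λ² - (2)λ + (-8) = 0
λ = (2 ± √((2)² - 4·(-8))) / 2 = (2 ± √36) / 2
Solving: λ = -2, 4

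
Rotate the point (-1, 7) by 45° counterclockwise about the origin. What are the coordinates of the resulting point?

Rotation matrix for 45°: [[cos 45°, -sin 45°], [sin 45°, cos 45°]] ≈ [[0.707107, -0.707107], [0.707107, 0.707107]]
[[0.707107, -0.707107], [0.707107, 0.707107]] × [-1, 7]ᵀ ≈ [-5.6569, 4.2426]ᵀ
Result: (-5.6569, 4.2426)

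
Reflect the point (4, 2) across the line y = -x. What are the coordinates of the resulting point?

Reflection across line y = -x: (4, 2) → (-2, -4)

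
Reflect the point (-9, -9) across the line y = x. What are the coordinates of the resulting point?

Reflection across line y = x: (-9, -9) → (-9, -9)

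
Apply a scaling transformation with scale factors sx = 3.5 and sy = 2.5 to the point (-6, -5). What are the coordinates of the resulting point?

Scaling matrix:
[[3.50, 0], [0, 2.50]]
Result: (-6 × 3.5, -5 × 2.5) = (-21, -12.5)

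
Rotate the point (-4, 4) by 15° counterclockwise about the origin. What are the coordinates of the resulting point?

Rotation matrix for 15°: [[cos 15°, -sin 15°], [sin 15°, cos 15°]] ≈ [[0.965926, -0.258819], [0.258819, 0.965926]]
[[0.965926, -0.258819], [0.258819, 0.965926]] × [-4, 4]ᵀ ≈ [-4.8990, 2.8284]ᵀ
Result: (-4.8990, 2.8284)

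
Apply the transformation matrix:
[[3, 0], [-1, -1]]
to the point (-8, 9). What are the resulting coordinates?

Matrix multiplication:
[[3, 0], [-1, -1]] × [-8, 9]ᵀ
= [(3)(-8) + (0)(9), (-1)(-8) + (-1)(9)]ᵀ
= [-24, -1]ᵀ
Result: (-24, -1)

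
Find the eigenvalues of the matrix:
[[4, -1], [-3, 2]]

Characteristic equation: det(A - λI) = 0
λ² - (trace)λ + (det) = 0
trace = 4 + 2 = 6, det = (4)(2) - (-1)(-3) = 5
λ² - (6)λ + (5) = 0
λ = (6 ± √((6)² - 4·(5))) / 2 = (6 ± √16) / 2
Solving: λ = 1, 5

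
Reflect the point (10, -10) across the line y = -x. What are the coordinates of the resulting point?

Reflection across line y = -x: (10, -10) → (10, -10)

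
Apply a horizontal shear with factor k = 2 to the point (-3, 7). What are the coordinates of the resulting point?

Shear matrix for horizontal shear with factor k = 2:
[[1, 2], [0, 1]]
Result: (-3, 7) → (11, 7)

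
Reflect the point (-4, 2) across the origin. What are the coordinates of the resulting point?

Reflection across origin: (-4, 2) → (4, -2)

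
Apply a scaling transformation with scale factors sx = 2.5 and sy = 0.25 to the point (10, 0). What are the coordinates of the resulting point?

Scaling matrix:
[[2.50, 0], [0, 0.25]]
Result: (10 × 2.5, 0 × 0.25) = (25, 0)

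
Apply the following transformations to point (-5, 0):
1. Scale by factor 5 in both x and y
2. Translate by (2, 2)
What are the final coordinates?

Step 1: Scale (-5, 0) by 5 → (-25, 0)
Step 2: Translate by (2, 2) → (-23, 2)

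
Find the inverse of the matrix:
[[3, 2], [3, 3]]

For [[a,b],[c,d]], inverse = (1/det)·[[d,-b],[-c,a]]
det = (3)(3) - (2)(3) = 9 - 6 = 3
Inverse = (1/3)·[[3, -2], [-3, 3]]
= [[1, -2/3], [-1, 1]]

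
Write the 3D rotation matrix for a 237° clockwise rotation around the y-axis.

Rotation matrix for clockwise 237° around y-axis:
A clockwise rotation by 237° is a counterclockwise rotation by -237°.
cos(-237°) = -0.5446, sin(-237°) = 0.8387
Result: [[-0.5446, 0, 0.8387], [0, 1, 0], [-0.8387, 0, -0.5446]]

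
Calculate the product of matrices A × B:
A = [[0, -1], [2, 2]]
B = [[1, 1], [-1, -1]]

Matrix multiplication:
C[0][0] = 0×1 + -1×-1 = 1
C[0][1] = 0×1 + -1×-1 = 1
C[1][0] = 2×1 + 2×-1 = 0
C[1][1] = 2×1 + 2×-1 = 0
Result: [[1, 1], [0, 0]]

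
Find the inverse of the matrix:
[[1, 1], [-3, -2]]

For [[a,b],[c,d]], inverse = (1/det)·[[d,-b],[-c,a]]
det = (1)(-2) - (1)(-3) = -2 - -3 = 1
Inverse = [[-2, -1], [3, 1]]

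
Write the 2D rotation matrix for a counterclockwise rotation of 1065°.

Rotation matrix formula: [[cos θ, -sin θ], [sin θ, cos θ]]
For θ = 1065°:
cos(1065°) = 0.9659
sin(1065°) = -0.2588
Result: [[0.9659, 0.2588], [-0.2588, 0.9659]]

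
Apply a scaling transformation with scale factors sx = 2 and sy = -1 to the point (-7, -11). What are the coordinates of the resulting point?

Scaling matrix:
[[2, 0], [0, -1]]
Result: (-7 × 2, -11 × -1) = (-14, 11)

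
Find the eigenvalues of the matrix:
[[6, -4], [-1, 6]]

Characteristic equation: det(A - λI) = 0
λ² - (trace)λ + (det) = 0
trace = 6 + 6 = 12, det = (6)(6) - (-4)(-1) = 32
λ² - (12)λ + (32) = 0
λ = (12 ± √((12)² - 4·(32))) / 2 = (12 ± √16) / 2
Solving: λ = 4, 8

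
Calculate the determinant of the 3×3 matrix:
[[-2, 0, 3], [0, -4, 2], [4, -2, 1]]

Expansion along first row:
det = -2·det([[-4,2],[-2,1]]) - 0·det([[0,2],[4,1]]) + 3·det([[0,-4],[4,-2]])
    = -2·(-4·1 - 2·-2) - 0·(0·1 - 2·4) + 3·(0·-2 - -4·4)
    = -2·0 - 0·-8 + 3·16
    = 0 + 0 + 48 = 48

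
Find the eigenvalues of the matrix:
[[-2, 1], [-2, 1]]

Characteristic equation: det(A - λI) = 0
λ² - (trace)λ + (det) = 0
trace = -2 + 1 = -1, det = (-2)(1) - (1)(-2) = 0
λ² - (-1)λ + (0) = 0
λ = (-1 ± √((-1)² - 4·(0))) / 2 = (-1 ± √1) / 2
Solving: λ = -1, 0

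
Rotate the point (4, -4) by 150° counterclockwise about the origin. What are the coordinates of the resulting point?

Rotation matrix for 150°: [[cos 150°, -sin 150°], [sin 150°, cos 150°]] ≈ [[-0.866025, -0.500000], [0.500000, -0.866025]]
[[-0.866025, -0.500000], [0.500000, -0.866025]] × [4, -4]ᵀ ≈ [-1.4641, 5.4641]ᵀ
Result: (-1.4641, 5.4641)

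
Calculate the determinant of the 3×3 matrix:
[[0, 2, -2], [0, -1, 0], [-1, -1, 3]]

Expansion along first row:
det = 0·det([[-1,0],[-1,3]]) - 2·det([[0,0],[-1,3]]) + -2·det([[0,-1],[-1,-1]])
    = 0·(-1·3 - 0·-1) - 2·(0·3 - 0·-1) + -2·(0·-1 - -1·-1)
    = 0·-3 - 2·0 + -2·-1
    = 0 + 0 + 2 = 2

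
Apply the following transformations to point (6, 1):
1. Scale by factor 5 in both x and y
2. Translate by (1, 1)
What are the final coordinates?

Step 1: Scale (6, 1) by 5 → (30, 5)
Step 2: Translate by (1, 1) → (31, 6)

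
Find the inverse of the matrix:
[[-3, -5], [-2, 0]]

For [[a,b],[c,d]], inverse = (1/det)·[[d,-b],[-c,a]]
det = (-3)(0) - (-5)(-2) = 0 - 10 = -10
Inverse = (1/-10)·[[0, 5], [2, -3]]
= [[0, -1/2], [-1/5, 3/10]]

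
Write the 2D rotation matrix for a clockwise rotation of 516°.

Rotation matrix formula: [[cos θ, -sin θ], [sin θ, cos θ]]
A clockwise rotation by 516° is equivalent to a counterclockwise rotation by -516°.
For θ = -516°:
cos(-516°) = -0.9135
sin(-516°) = -0.4067
Result: [[-0.9135, 0.4067], [-0.4067, -0.9135]]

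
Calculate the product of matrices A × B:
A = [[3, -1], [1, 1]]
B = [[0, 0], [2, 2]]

Matrix multiplication:
C[0][0] = 3×0 + -1×2 = -2
C[0][1] = 3×0 + -1×2 = -2
C[1][0] = 1×0 + 1×2 = 2
C[1][1] = 1×0 + 1×2 = 2
Result: [[-2, -2], [2, 2]]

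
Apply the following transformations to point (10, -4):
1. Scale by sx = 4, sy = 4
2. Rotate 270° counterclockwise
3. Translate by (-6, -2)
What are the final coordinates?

Step 1: Scale → (40, -16)
Step 2: Rotate 270° → (-16, -40)
Step 3: Translate → (-22, -42)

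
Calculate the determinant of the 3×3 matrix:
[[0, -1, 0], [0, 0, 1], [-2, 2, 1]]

Expansion along first row:
det = 0·det([[0,1],[2,1]]) - -1·det([[0,1],[-2,1]]) + 0·det([[0,0],[-2,2]])
    = 0·(0·1 - 1·2) - -1·(0·1 - 1·-2) + 0·(0·2 - 0·-2)
    = 0·-2 - -1·2 + 0·0
    = 0 + 2 + 0 = 2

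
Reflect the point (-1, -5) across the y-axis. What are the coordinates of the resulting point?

Reflection across y-axis: (-1, -5) → (1, -5)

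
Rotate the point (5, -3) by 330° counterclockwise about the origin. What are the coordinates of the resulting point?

Rotation matrix for 330°: [[cos 330°, -sin 330°], [sin 330°, cos 330°]] ≈ [[0.866025, 0.500000], [-0.500000, 0.866025]]
[[0.866025, 0.500000], [-0.500000, 0.866025]] × [5, -3]ᵀ ≈ [2.8301, -5.0981]ᵀ
Result: (2.8301, -5.0981)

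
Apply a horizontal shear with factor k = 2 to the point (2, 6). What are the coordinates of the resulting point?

Shear matrix for horizontal shear with factor k = 2:
[[1, 2], [0, 1]]
Result: (2, 6) → (14, 6)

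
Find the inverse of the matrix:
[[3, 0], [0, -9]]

For [[a,b],[c,d]], inverse = (1/det)·[[d,-b],[-c,a]]
det = (3)(-9) - (0)(0) = -27 - 0 = -27
Inverse = (1/-27)·[[-9, 0], [0, 3]]
= [[1/3, 0], [0, -1/9]]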